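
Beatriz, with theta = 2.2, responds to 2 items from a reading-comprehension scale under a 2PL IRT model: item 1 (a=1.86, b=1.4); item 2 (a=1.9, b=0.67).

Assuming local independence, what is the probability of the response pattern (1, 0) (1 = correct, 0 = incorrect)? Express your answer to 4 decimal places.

0.0423

P(theta) = 1 / (1 + exp(−a(theta − b)))
P_1 = 1/(1+e^{-1.4880}) = 0.8158
P_2 = 1/(1+e^{-2.9070}) = 0.9482
L = P_1 × (1−P_2) = 0.8158 × 0.0518 = 0.04226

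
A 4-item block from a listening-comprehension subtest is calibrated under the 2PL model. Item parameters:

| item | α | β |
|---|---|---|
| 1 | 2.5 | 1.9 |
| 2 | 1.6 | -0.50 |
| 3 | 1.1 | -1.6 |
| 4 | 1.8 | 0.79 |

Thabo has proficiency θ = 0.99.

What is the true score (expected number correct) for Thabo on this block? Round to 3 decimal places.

2.543

P(θ) = 1 / (1 + exp(−α(θ − β)))
P_1 = 1/(1+e^{2.2750}) = 0.0932
P_2 = 1/(1+e^{-2.3840}) = 0.9156
P_3 = 1/(1+e^{-2.8490}) = 0.9453
P_4 = 1/(1+e^{-0.3600}) = 0.5890
E[score] = 0.0932 + 0.9156 + 0.9453 + 0.5890 = 2.5431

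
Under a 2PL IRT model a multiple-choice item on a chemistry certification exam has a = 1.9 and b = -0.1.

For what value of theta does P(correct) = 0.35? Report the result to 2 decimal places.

P(theta) = 1 / (1 + exp(−a(theta − b)))
logit = ln(0.3500/0.6500) = -0.6190
theta = b + logit/(a) = -0.1 + (-0.6190)/1.9000 = -0.4258

-0.43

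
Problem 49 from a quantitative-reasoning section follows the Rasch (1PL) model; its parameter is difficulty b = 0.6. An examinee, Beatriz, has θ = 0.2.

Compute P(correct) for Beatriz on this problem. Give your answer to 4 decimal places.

P(θ) = 1 / (1 + exp(−(θ − b)))
Exponent: (0.2 − 0.6) = -0.4000
1/(1 + e^{0.4000}) = 0.4013
P = 0.4013

0.4013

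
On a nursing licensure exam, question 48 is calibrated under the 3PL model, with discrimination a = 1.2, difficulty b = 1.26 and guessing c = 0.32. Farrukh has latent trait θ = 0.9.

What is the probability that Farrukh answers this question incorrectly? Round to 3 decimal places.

0.412

P(θ) = c + (1 − c) · 1 / (1 + exp(−a(θ − b)))
Exponent: 1.2 × (0.9 − 1.26) = -0.4320
1/(1 + e^{0.4320}) = 0.3936
P = 0.32 + 0.68 × 0.3936 = 0.5877
P(incorrect) = 1 − 0.5877 = 0.4123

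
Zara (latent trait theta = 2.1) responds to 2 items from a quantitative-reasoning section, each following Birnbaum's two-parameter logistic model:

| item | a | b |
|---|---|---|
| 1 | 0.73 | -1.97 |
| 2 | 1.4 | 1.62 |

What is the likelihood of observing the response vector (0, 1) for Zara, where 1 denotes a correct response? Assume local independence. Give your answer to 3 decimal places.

P(theta) = 1 / (1 + exp(−a(theta − b)))
P_1 = 1/(1+e^{-2.9711}) = 0.9513
P_2 = 1/(1+e^{-0.6720}) = 0.6620
L = (1−P_1) × P_2 = 0.0487 × 0.6620 = 0.03227

0.032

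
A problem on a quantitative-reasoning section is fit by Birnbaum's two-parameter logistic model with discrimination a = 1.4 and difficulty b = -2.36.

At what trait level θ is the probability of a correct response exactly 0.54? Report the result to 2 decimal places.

P(θ) = 1 / (1 + exp(−a(θ − b)))
logit = ln(0.5400/0.4600) = 0.1603
θ = b + logit/(a) = -2.36 + 0.1603/1.4000 = -2.2455

-2.25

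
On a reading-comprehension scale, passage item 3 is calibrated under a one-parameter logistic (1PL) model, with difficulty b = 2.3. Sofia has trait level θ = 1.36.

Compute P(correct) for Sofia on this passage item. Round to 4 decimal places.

0.2809

P(θ) = 1 / (1 + exp(−(θ − b)))
Exponent: (1.36 − 2.3) = -0.9400
1/(1 + e^{0.9400}) = 0.2809
P = 0.2809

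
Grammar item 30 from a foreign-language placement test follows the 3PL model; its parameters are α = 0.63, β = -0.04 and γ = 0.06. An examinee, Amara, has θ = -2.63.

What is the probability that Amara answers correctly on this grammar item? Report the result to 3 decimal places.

P(θ) = γ + (1 − γ) · 1 / (1 + exp(−α(θ − β)))
Exponent: 0.63 × (-2.63 − (-0.04)) = -1.6317
1/(1 + e^{1.6317}) = 0.1636
P = 0.06 + 0.94 × 0.1636 = 0.2138

0.214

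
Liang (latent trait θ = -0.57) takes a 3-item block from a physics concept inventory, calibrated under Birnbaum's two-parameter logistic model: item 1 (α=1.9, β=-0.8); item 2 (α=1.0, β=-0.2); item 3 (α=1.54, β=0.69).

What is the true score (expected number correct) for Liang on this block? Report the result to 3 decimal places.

1.142

P(θ) = 1 / (1 + exp(−α(θ − β)))
P_1 = 1/(1+e^{-0.4370}) = 0.6075
P_2 = 1/(1+e^{0.3700}) = 0.4085
P_3 = 1/(1+e^{1.9404}) = 0.1256
E[score] = 0.6075 + 0.4085 + 0.1256 = 1.1417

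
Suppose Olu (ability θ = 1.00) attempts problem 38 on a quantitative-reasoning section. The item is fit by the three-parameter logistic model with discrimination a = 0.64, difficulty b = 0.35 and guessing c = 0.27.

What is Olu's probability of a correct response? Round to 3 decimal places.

P(θ) = c + (1 − c) · 1 / (1 + exp(−a(θ − b)))
Exponent: 0.64 × (1.00 − 0.35) = 0.4160
1/(1 + e^{-0.4160}) = 0.6025
P = 0.27 + 0.73 × 0.6025 = 0.7098

0.710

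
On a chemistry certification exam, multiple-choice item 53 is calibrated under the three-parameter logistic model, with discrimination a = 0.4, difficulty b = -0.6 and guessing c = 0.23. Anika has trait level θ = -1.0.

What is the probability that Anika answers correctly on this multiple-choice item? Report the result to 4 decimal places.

0.5843

P(θ) = c + (1 − c) · 1 / (1 + exp(−a(θ − b)))
Exponent: 0.4 × (-1.0 − (-0.6)) = -0.1600
1/(1 + e^{0.1600}) = 0.4601
P = 0.23 + 0.77 × 0.4601 = 0.5843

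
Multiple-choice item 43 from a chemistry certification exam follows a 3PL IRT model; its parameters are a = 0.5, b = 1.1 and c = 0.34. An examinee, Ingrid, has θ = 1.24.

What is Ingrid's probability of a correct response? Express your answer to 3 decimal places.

0.682

P(θ) = c + (1 − c) · 1 / (1 + exp(−a(θ − b)))
Exponent: 0.5 × (1.24 − 1.1) = 0.0700
1/(1 + e^{-0.0700}) = 0.5175
P = 0.34 + 0.66 × 0.5175 = 0.6815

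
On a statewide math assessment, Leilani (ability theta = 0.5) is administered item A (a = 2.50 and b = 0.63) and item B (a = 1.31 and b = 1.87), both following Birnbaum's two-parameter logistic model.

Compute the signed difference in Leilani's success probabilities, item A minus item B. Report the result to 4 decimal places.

P(theta) = 1 / (1 + exp(−a(theta − b)))
P_A = 0.4195
P_B = 0.1425
P_A − P_B = 0.2770

0.2770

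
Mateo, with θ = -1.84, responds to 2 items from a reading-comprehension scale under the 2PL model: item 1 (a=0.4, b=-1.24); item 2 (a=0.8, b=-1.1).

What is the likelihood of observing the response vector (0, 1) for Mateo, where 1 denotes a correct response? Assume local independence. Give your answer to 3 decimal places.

0.199

P(θ) = 1 / (1 + exp(−a(θ − b)))
P_1 = 1/(1+e^{0.2400}) = 0.4403
P_2 = 1/(1+e^{0.5920}) = 0.3562
L = (1−P_1) × P_2 = 0.5597 × 0.3562 = 0.19936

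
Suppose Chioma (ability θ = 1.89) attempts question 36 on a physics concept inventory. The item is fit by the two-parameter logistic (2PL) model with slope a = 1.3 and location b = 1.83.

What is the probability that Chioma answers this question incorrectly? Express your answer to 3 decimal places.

P(θ) = 1 / (1 + exp(−a(θ − b)))
Exponent: 1.3 × (1.89 − 1.83) = 0.0780
1/(1 + e^{-0.0780}) = 0.5195
P(incorrect) = 1 − 0.5195 = 0.4805

0.481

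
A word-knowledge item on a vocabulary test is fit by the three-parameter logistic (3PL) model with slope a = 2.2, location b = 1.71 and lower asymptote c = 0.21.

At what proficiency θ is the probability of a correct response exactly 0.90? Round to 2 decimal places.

P(θ) = c + (1 − c) · 1 / (1 + exp(−a(θ − b)))
Remove guessing floor: (0.90 − 0.21)/(1 − 0.21) = 0.8734
logit = ln(0.8734/0.1266) = 1.9315
θ = b + logit/(a) = 1.71 + 1.9315/2.2000 = 2.5880

2.59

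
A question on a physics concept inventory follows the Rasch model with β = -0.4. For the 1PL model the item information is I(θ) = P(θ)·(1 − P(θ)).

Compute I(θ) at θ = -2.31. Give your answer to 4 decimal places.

P = 1/(1+e^{1.9100}) = 0.1290
P(1−P) = 0.1290 × 0.8710 = 0.1123
I = P(1−P) = 0.11234

0.1123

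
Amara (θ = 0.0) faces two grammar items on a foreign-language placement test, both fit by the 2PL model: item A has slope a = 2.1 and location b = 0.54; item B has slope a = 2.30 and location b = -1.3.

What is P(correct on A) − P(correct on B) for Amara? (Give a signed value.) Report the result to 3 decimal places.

-0.709

P(θ) = 1 / (1 + exp(−a(θ − b)))
P_A = 0.2434
P_B = 0.9521
P_A − P_B = -0.7087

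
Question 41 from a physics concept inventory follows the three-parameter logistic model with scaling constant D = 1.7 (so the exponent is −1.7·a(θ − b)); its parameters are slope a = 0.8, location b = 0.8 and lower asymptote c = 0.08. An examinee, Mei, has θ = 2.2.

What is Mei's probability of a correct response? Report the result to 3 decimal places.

P(θ) = c + (1 − c) · 1 / (1 + exp(−D·a(θ − b)))
Exponent: 1.7 × 0.8 × (2.2 − 0.8) = 1.9040
1/(1 + e^{-1.9040}) = 0.8703
P = 0.08 + 0.92 × 0.8703 = 0.8807

0.881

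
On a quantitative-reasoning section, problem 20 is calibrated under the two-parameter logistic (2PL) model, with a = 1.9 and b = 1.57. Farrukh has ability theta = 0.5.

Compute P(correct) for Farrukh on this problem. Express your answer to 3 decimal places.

0.116

P(theta) = 1 / (1 + exp(−a(theta − b)))
Exponent: 1.9 × (0.5 − 1.57) = -2.0330
1/(1 + e^{2.0330}) = 0.1158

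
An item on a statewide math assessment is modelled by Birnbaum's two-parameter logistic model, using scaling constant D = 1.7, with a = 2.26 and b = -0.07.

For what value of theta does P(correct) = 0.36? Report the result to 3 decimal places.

-0.220

P(theta) = 1 / (1 + exp(−D·a(theta − b)))
logit = ln(0.3600/0.6400) = -0.5754
theta = b + logit/(1.7·a) = -0.07 + (-0.5754)/3.8420 = -0.2198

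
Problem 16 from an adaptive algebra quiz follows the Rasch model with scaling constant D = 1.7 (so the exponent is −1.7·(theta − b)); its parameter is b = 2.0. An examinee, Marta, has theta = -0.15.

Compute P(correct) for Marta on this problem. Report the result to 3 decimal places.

P(theta) = 1 / (1 + exp(−D·(theta − b)))
Exponent: 1.7 × (-0.15 − 2.0) = -3.6550
1/(1 + e^{3.6550}) = 0.0252
P = 0.0252

0.025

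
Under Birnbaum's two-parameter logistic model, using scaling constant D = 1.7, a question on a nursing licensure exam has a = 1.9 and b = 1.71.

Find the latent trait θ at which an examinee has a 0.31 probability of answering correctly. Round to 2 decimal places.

P(θ) = 1 / (1 + exp(−D·a(θ − b)))
logit = ln(0.3100/0.6900) = -0.8001
θ = b + logit/(1.7·a) = 1.71 + (-0.8001)/3.2300 = 1.4623

1.46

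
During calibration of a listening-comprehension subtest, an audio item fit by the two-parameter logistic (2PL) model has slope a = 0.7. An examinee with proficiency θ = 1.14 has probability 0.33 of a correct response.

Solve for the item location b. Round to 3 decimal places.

P(θ) = 1 / (1 + exp(−a(θ − b)))
logit(0.33) = ln(0.33/0.67) = -0.7082
b = θ − logit/(a) = 1.14 − (-0.7082)/0.7000 = 2.1517

2.152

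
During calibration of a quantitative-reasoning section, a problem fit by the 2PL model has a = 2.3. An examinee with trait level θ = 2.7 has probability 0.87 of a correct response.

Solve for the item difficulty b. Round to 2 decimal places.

1.87

P(θ) = 1 / (1 + exp(−a(θ − b)))
logit(0.87) = ln(0.87/0.13) = 1.9010
b = θ − logit/(a) = 2.7 − 1.9010/2.3000 = 1.8735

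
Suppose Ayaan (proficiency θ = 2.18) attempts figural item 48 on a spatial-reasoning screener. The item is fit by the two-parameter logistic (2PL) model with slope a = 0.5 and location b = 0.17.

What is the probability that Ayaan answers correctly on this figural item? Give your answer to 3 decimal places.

0.732

P(θ) = 1 / (1 + exp(−a(θ − b)))
Exponent: 0.5 × (2.18 − 0.17) = 1.0050
1/(1 + e^{-1.0050}) = 0.7320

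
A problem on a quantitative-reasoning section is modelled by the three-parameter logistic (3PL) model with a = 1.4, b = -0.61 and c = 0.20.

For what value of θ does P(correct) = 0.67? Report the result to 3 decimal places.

P(θ) = c + (1 − c) · 1 / (1 + exp(−a(θ − b)))
Remove guessing floor: (0.67 − 0.20)/(1 − 0.20) = 0.5875
logit = ln(0.5875/0.4125) = 0.3536
θ = b + logit/(a) = -0.61 + 0.3536/1.4000 = -0.3574

-0.357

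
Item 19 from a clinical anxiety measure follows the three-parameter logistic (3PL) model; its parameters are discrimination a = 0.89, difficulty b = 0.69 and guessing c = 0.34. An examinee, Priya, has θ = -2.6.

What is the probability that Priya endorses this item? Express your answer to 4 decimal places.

0.3735

P(θ) = c + (1 − c) · 1 / (1 + exp(−a(θ − b)))
Exponent: 0.89 × (-2.6 − 0.69) = -2.9281
1/(1 + e^{2.9281}) = 0.0508
P = 0.34 + 0.66 × 0.0508 = 0.3735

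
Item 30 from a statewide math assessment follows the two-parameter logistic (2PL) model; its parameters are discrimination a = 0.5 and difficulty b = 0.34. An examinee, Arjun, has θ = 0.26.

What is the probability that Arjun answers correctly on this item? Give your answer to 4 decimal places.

P(θ) = 1 / (1 + exp(−a(θ − b)))
Exponent: 0.5 × (0.26 − 0.34) = -0.0400
1/(1 + e^{0.0400}) = 0.4900

0.4900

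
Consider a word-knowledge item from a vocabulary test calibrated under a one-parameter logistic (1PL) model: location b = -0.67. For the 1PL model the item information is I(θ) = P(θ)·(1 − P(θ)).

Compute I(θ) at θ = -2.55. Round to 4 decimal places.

0.1149

P = 1/(1+e^{1.8800}) = 0.1324
P(1−P) = 0.1324 × 0.8676 = 0.1149
I = P(1−P) = 0.11486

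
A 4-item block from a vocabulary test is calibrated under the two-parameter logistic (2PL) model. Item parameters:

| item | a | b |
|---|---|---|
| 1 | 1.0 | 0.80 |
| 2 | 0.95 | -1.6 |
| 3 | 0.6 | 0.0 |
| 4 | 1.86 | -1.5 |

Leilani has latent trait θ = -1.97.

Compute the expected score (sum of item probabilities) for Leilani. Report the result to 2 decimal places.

1.00

P(θ) = 1 / (1 + exp(−a(θ − b)))
P_1 = 1/(1+e^{2.7700}) = 0.0590
P_2 = 1/(1+e^{0.3515}) = 0.4130
P_3 = 1/(1+e^{1.1820}) = 0.2347
P_4 = 1/(1+e^{0.8742}) = 0.2944
E[score] = 0.0590 + 0.4130 + 0.2347 + 0.2944 = 1.0011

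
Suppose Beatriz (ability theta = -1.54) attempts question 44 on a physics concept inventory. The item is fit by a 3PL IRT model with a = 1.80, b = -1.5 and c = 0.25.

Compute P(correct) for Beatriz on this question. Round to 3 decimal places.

P(theta) = c + (1 − c) · 1 / (1 + exp(−a(theta − b)))
Exponent: 1.80 × (-1.54 − (-1.5)) = -0.0720
1/(1 + e^{0.0720}) = 0.4820
P = 0.25 + 0.75 × 0.4820 = 0.6115

0.612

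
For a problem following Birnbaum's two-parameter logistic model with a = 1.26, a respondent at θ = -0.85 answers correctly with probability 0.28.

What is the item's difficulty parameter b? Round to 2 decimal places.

P(θ) = 1 / (1 + exp(−a(θ − b)))
logit(0.28) = ln(0.28/0.72) = -0.9445
b = θ − logit/(a) = -0.85 − (-0.9445)/1.2600 = -0.1004

-0.10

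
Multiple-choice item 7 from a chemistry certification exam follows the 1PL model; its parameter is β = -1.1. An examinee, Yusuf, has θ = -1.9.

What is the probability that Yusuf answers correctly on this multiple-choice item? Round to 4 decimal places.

0.3100

P(θ) = 1 / (1 + exp(−(θ − β)))
Exponent: (-1.9 − (-1.1)) = -0.8000
1/(1 + e^{0.8000}) = 0.3100
P = 0.3100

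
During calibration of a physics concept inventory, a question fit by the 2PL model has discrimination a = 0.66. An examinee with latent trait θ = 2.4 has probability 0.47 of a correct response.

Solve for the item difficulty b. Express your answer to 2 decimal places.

2.58

P(θ) = 1 / (1 + exp(−a(θ − b)))
logit(0.47) = ln(0.47/0.53) = -0.1201
b = θ − logit/(a) = 2.4 − (-0.1201)/0.6600 = 2.5820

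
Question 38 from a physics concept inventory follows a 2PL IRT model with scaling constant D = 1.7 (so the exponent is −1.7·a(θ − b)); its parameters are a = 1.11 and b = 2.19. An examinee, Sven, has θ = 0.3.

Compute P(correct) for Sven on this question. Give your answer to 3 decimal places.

P(θ) = 1 / (1 + exp(−D·a(θ − b)))
Exponent: 1.7 × 1.11 × (0.3 − 2.19) = -3.5664
1/(1 + e^{3.5664}) = 0.0275
P = 0.0275

0.027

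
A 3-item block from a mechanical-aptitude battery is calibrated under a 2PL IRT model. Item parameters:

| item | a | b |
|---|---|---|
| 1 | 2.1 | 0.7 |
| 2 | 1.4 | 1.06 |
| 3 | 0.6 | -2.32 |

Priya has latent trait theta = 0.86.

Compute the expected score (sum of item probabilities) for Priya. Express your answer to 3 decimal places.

P(theta) = 1 / (1 + exp(−a(theta − b)))
P_1 = 1/(1+e^{-0.3360}) = 0.5832
P_2 = 1/(1+e^{0.2800}) = 0.4305
P_3 = 1/(1+e^{-1.9080}) = 0.8708
E[score] = 0.5832 + 0.4305 + 0.8708 = 1.8845

1.884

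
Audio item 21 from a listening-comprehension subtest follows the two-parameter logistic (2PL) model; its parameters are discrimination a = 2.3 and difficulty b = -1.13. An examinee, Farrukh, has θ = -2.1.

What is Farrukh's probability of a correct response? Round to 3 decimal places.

P(θ) = 1 / (1 + exp(−a(θ − b)))
Exponent: 2.3 × (-2.1 − (-1.13)) = -2.2310
1/(1 + e^{2.2310}) = 0.0970

0.097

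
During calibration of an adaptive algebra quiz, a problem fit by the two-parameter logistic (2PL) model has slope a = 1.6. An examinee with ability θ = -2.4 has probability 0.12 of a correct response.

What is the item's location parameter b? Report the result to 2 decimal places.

P(θ) = 1 / (1 + exp(−a(θ − b)))
logit(0.12) = ln(0.12/0.88) = -1.9924
b = θ − logit/(a) = -2.4 − (-1.9924)/1.6000 = -1.1547

-1.15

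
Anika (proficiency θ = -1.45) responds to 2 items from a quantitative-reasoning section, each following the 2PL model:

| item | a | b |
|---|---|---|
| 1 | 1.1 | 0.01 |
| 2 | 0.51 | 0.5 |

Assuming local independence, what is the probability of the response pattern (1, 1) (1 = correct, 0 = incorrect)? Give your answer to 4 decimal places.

P(θ) = 1 / (1 + exp(−a(θ − b)))
P_1 = 1/(1+e^{1.6060}) = 0.1671
P_2 = 1/(1+e^{0.9945}) = 0.2700
L = P_1 × P_2 = 0.1671 × 0.2700 = 0.04513

0.0451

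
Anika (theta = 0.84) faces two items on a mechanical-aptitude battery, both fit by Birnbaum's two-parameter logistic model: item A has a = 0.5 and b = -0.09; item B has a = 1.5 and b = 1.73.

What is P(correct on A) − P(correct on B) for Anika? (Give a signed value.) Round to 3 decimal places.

0.406

P(theta) = 1 / (1 + exp(−a(theta − b)))
P_A = 0.6142
P_B = 0.2083
P_A − P_B = 0.4059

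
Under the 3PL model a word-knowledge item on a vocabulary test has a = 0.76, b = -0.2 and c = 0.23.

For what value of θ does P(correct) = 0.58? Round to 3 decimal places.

-0.440

P(θ) = c + (1 − c) · 1 / (1 + exp(−a(θ − b)))
Remove guessing floor: (0.58 − 0.23)/(1 − 0.23) = 0.4545
logit = ln(0.4545/0.5455) = -0.1823
θ = b + logit/(a) = -0.2 + (-0.1823)/0.7600 = -0.4399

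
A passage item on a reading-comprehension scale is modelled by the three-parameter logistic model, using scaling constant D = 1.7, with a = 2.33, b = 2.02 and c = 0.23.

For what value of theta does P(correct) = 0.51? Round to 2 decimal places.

P(theta) = c + (1 − c) · 1 / (1 + exp(−D·a(theta − b)))
Remove guessing floor: (0.51 − 0.23)/(1 − 0.23) = 0.3636
logit = ln(0.3636/0.6364) = -0.5596
theta = b + logit/(1.7·a) = 2.02 + (-0.5596)/3.9610 = 1.8787

1.88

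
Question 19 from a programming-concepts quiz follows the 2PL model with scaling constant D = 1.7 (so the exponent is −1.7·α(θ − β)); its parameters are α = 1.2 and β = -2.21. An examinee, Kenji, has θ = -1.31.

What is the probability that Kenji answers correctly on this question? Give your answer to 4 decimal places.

0.8625

P(θ) = 1 / (1 + exp(−D·α(θ − β)))
Exponent: 1.7 × 1.2 × (-1.31 − (-2.21)) = 1.8360
1/(1 + e^{-1.8360}) = 0.8625
P = 0.8625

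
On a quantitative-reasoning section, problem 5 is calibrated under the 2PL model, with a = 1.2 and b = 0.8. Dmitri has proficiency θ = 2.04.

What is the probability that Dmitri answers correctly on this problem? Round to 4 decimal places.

0.8158

P(θ) = 1 / (1 + exp(−a(θ − b)))
Exponent: 1.2 × (2.04 − 0.8) = 1.4880
1/(1 + e^{-1.4880}) = 0.8158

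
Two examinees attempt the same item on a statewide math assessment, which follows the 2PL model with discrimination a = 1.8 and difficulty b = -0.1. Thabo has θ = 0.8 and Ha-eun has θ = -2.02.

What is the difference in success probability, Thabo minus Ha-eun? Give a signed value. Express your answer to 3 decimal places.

P(θ) = 1 / (1 + exp(−a(θ − b)))
P(Thabo) = 0.8348  [exponent 1.6200]
P(Ha-eun) = 0.0306  [exponent -3.4560]
Difference = 0.8348 − 0.0306 = 0.8042

0.804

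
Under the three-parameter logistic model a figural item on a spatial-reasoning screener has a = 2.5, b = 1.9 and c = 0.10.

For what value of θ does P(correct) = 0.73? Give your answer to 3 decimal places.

P(θ) = c + (1 − c) · 1 / (1 + exp(−a(θ − b)))
Remove guessing floor: (0.73 − 0.10)/(1 − 0.10) = 0.7000
logit = ln(0.7000/0.3000) = 0.8473
θ = b + logit/(a) = 1.9 + 0.8473/2.5000 = 2.2389

2.239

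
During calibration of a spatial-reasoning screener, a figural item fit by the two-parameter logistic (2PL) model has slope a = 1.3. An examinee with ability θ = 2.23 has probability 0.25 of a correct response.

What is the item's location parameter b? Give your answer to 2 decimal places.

P(θ) = 1 / (1 + exp(−a(θ − b)))
logit(0.25) = ln(0.25/0.75) = -1.0986
b = θ − logit/(a) = 2.23 − (-1.0986)/1.3000 = 3.0751

3.08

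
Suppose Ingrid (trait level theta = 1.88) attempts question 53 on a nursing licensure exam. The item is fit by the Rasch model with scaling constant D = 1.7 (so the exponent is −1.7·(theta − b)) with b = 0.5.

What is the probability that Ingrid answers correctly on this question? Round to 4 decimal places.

0.9126

P(theta) = 1 / (1 + exp(−D·(theta − b)))
Exponent: 1.7 × (1.88 − 0.5) = 2.3460
1/(1 + e^{-2.3460}) = 0.9126
P = 0.9126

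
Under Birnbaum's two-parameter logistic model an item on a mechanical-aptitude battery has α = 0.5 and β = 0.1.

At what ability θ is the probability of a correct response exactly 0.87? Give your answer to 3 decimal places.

3.902

P(θ) = 1 / (1 + exp(−α(θ − β)))
logit = ln(0.8700/0.1300) = 1.9010
θ = β + logit/(α) = 0.1 + 1.9010/0.5000 = 3.9019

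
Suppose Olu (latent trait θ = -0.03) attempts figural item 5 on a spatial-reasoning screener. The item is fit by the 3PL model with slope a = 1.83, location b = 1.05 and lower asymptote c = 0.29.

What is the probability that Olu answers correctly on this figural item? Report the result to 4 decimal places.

P(θ) = c + (1 − c) · 1 / (1 + exp(−a(θ − b)))
Exponent: 1.83 × (-0.03 − 1.05) = -1.9764
1/(1 + e^{1.9764}) = 0.1217
P = 0.29 + 0.71 × 0.1217 = 0.3764

0.3764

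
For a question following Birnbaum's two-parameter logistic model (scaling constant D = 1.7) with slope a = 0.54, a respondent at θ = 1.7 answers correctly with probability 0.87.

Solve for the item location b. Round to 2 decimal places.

-0.37

P(θ) = 1 / (1 + exp(−D·a(θ − b)))
logit(0.87) = ln(0.87/0.13) = 1.9010
b = θ − logit/(1.7·a) = 1.7 − 1.9010/0.9180 = -0.3708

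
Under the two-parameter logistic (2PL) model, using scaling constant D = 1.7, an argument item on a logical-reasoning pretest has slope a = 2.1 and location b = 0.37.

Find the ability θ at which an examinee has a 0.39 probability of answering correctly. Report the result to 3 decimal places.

P(θ) = 1 / (1 + exp(−D·a(θ − b)))
logit = ln(0.3900/0.6100) = -0.4473
θ = b + logit/(1.7·a) = 0.37 + (-0.4473)/3.5700 = 0.2447

0.245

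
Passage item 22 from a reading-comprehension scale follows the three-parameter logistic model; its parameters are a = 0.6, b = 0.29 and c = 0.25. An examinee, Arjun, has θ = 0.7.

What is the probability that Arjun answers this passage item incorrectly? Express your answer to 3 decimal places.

P(θ) = c + (1 − c) · 1 / (1 + exp(−a(θ − b)))
Exponent: 0.6 × (0.7 − 0.29) = 0.2460
1/(1 + e^{-0.2460}) = 0.5612
P = 0.25 + 0.75 × 0.5612 = 0.6709
P(incorrect) = 1 − 0.6709 = 0.3291

0.329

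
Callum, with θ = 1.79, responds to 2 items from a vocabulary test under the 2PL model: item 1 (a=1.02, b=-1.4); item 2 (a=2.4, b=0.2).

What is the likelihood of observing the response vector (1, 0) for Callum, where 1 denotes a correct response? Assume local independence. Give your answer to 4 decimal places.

P(θ) = 1 / (1 + exp(−a(θ − b)))
P_1 = 1/(1+e^{-3.2538}) = 0.9628
P_2 = 1/(1+e^{-3.8160}) = 0.9785
L = P_1 × (1−P_2) = 0.9628 × 0.0215 = 0.02074

0.0207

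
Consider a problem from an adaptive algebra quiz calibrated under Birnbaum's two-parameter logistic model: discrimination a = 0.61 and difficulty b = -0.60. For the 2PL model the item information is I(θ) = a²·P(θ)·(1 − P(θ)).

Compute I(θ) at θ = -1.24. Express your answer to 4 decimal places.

0.0896

P = 1/(1+e^{0.3904}) = 0.4036
P(1−P) = 0.4036 × 0.5964 = 0.2407
I = a² × P(1−P) = 0.61² × 0.2407 = 0.08957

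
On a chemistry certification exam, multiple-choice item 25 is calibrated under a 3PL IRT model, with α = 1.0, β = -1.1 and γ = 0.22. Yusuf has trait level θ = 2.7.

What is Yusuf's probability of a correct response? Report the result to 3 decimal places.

0.983

P(θ) = γ + (1 − γ) · 1 / (1 + exp(−α(θ − β)))
Exponent: 1.0 × (2.7 − (-1.1)) = 3.8000
1/(1 + e^{-3.8000}) = 0.9781
P = 0.22 + 0.78 × 0.9781 = 0.9829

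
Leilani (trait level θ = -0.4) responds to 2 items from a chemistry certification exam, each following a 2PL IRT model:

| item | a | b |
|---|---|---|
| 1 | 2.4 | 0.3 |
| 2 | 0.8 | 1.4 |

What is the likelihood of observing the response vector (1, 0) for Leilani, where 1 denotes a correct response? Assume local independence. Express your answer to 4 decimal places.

0.1270

P(θ) = 1 / (1 + exp(−a(θ − b)))
P_1 = 1/(1+e^{1.6800}) = 0.1571
P_2 = 1/(1+e^{1.4400}) = 0.1915
L = P_1 × (1−P_2) = 0.1571 × 0.8085 = 0.12700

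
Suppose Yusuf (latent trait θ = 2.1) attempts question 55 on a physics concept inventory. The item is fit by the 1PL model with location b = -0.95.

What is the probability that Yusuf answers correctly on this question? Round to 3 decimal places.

0.955

P(θ) = 1 / (1 + exp(−(θ − b)))
Exponent: (2.1 − (-0.95)) = 3.0500
1/(1 + e^{-3.0500}) = 0.9548
P = 0.9548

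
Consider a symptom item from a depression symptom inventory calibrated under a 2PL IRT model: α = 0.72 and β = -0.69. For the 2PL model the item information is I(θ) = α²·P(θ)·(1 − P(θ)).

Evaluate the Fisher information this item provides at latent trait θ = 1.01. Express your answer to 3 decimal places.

0.091

P = 1/(1+e^{-1.2240}) = 0.7728
P(1−P) = 0.7728 × 0.2272 = 0.1756
I = α² × P(1−P) = 0.72² × 0.1756 = 0.09103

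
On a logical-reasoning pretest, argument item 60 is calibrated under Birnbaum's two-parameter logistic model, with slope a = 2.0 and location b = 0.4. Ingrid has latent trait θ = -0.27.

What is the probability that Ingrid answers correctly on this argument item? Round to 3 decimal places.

0.208

P(θ) = 1 / (1 + exp(−a(θ − b)))
Exponent: 2.0 × (-0.27 − 0.4) = -1.3400
1/(1 + e^{1.3400}) = 0.2075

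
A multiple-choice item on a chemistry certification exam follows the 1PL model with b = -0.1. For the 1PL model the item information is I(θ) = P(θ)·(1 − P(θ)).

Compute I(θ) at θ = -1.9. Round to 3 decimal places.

P = 1/(1+e^{1.8000}) = 0.1419
P(1−P) = 0.1419 × 0.8581 = 0.1217
I = P(1−P) = 0.12173

0.122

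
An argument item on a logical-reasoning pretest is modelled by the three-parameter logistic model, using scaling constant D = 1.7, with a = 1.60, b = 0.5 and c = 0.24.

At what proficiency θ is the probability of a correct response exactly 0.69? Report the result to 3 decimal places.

0.637

P(θ) = c + (1 − c) · 1 / (1 + exp(−D·a(θ − b)))
Remove guessing floor: (0.69 − 0.24)/(1 − 0.24) = 0.5921
logit = ln(0.5921/0.4079) = 0.3727
θ = b + logit/(1.7·a) = 0.5 + 0.3727/2.7200 = 0.6370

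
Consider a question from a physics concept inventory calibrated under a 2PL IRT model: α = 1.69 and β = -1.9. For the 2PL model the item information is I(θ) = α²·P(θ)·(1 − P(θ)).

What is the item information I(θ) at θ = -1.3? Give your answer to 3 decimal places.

P = 1/(1+e^{-1.0140}) = 0.7338
P(1−P) = 0.7338 × 0.2662 = 0.1953
I = α² × P(1−P) = 1.69² × 0.1953 = 0.55790

0.558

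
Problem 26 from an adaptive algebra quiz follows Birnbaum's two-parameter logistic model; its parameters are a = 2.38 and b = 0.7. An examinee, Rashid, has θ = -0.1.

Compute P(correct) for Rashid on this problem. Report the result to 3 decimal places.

0.130

P(θ) = 1 / (1 + exp(−a(θ − b)))
Exponent: 2.38 × (-0.1 − 0.7) = -1.9040
1/(1 + e^{1.9040}) = 0.1297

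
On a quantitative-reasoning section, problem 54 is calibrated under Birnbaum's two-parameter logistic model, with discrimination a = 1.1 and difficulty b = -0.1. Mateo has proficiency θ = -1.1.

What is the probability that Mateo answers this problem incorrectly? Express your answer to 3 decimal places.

0.750

P(θ) = 1 / (1 + exp(−a(θ − b)))
Exponent: 1.1 × (-1.1 − (-0.1)) = -1.1000
1/(1 + e^{1.1000}) = 0.2497
P(incorrect) = 1 − 0.2497 = 0.7503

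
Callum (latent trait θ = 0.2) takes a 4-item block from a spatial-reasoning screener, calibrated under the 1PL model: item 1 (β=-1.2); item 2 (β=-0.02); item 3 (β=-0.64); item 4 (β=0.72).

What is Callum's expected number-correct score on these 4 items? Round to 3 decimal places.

2.428

P(θ) = 1 / (1 + exp(−(θ − β)))
P_1 = 1/(1+e^{-1.4000}) = 0.8022
P_2 = 1/(1+e^{-0.2200}) = 0.5548
P_3 = 1/(1+e^{-0.8400}) = 0.6985
P_4 = 1/(1+e^{0.5200}) = 0.3729
E[score] = 0.8022 + 0.5548 + 0.6985 + 0.3729 = 2.4283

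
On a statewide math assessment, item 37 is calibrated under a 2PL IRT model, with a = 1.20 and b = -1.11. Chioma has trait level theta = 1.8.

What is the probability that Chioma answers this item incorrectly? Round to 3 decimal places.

P(theta) = 1 / (1 + exp(−a(theta − b)))
Exponent: 1.20 × (1.8 − (-1.11)) = 3.4920
1/(1 + e^{-3.4920}) = 0.9705
P(incorrect) = 1 − 0.9705 = 0.0295

0.030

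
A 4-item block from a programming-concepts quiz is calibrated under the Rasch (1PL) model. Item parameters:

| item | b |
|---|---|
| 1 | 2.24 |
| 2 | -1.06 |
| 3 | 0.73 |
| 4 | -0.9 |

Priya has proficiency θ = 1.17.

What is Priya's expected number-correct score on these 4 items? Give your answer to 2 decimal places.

2.65

P(θ) = 1 / (1 + exp(−(θ − b)))
P_1 = 1/(1+e^{1.0700}) = 0.2554
P_2 = 1/(1+e^{-2.2300}) = 0.9029
P_3 = 1/(1+e^{-0.4400}) = 0.6083
P_4 = 1/(1+e^{-2.0700}) = 0.8880
E[score] = 0.2554 + 0.9029 + 0.6083 + 0.8880 = 2.6545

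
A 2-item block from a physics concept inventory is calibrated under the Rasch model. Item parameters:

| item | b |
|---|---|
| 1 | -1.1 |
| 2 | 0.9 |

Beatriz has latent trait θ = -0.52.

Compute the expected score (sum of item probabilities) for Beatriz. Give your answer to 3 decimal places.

P(θ) = 1 / (1 + exp(−(θ − b)))
P_1 = 1/(1+e^{-0.5800}) = 0.6411
P_2 = 1/(1+e^{1.4200}) = 0.1947
E[score] = 0.6411 + 0.1947 = 0.8357

0.836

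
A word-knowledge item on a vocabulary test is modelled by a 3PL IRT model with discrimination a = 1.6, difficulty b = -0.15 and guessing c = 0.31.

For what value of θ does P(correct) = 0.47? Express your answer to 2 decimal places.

P(θ) = c + (1 − c) · 1 / (1 + exp(−a(θ − b)))
Remove guessing floor: (0.47 − 0.31)/(1 − 0.31) = 0.2319
logit = ln(0.2319/0.7681) = -1.1977
θ = b + logit/(a) = -0.15 + (-1.1977)/1.6000 = -0.8986

-0.90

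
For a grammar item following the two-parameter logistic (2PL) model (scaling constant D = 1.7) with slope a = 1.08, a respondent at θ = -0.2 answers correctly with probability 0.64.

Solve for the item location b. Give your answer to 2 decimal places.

-0.51

P(θ) = 1 / (1 + exp(−D·a(θ − b)))
logit(0.64) = ln(0.64/0.36) = 0.5754
b = θ − logit/(1.7·a) = -0.2 − 0.5754/1.8360 = -0.5134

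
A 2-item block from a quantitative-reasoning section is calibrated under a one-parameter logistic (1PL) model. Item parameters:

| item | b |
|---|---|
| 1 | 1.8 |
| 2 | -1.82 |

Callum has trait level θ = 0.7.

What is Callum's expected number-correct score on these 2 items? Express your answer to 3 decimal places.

1.175

P(θ) = 1 / (1 + exp(−(θ − b)))
P_1 = 1/(1+e^{1.1000}) = 0.2497
P_2 = 1/(1+e^{-2.5200}) = 0.9255
E[score] = 0.2497 + 0.9255 = 1.1753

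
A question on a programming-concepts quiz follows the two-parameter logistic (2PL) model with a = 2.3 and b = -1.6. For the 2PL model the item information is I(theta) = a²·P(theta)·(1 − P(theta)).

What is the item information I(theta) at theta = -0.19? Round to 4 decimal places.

0.1913

P = 1/(1+e^{-3.2430}) = 0.9624
P(1−P) = 0.9624 × 0.0376 = 0.0362
I = a² × P(1−P) = 2.3² × 0.0362 = 0.19132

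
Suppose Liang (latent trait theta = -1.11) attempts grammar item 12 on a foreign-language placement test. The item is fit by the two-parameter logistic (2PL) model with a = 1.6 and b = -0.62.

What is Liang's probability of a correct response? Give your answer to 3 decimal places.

0.313

P(theta) = 1 / (1 + exp(−a(theta − b)))
Exponent: 1.6 × (-1.11 − (-0.62)) = -0.7840
1/(1 + e^{0.7840}) = 0.3135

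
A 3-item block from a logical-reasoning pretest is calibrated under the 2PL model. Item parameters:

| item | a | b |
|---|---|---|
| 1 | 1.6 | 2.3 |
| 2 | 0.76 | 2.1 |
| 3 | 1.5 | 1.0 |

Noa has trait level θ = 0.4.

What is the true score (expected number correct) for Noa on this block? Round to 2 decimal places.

P(θ) = 1 / (1 + exp(−a(θ − b)))
P_1 = 1/(1+e^{3.0400}) = 0.0457
P_2 = 1/(1+e^{1.2920}) = 0.2155
P_3 = 1/(1+e^{0.9000}) = 0.2891
E[score] = 0.0457 + 0.2155 + 0.2891 = 0.5502

0.55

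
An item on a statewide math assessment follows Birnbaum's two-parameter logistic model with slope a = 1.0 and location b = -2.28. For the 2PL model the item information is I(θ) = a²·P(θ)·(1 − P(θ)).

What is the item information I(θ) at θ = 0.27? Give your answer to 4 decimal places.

0.0672

P = 1/(1+e^{-2.5500}) = 0.9276
P(1−P) = 0.9276 × 0.0724 = 0.0672
I = a² × P(1−P) = 1.0² × 0.0672 = 0.06718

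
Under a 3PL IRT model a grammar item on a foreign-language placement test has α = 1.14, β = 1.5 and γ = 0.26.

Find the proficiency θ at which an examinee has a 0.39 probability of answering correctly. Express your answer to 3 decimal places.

P(θ) = γ + (1 − γ) · 1 / (1 + exp(−α(θ − β)))
Remove guessing floor: (0.39 − 0.26)/(1 − 0.26) = 0.1757
logit = ln(0.1757/0.8243) = -1.5459
θ = β + logit/(α) = 1.5 + (-1.5459)/1.1400 = 0.1439

0.144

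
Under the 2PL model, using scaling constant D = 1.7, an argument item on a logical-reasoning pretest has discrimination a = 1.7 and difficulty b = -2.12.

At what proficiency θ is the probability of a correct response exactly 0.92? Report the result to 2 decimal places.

-1.27

P(θ) = 1 / (1 + exp(−D·a(θ − b)))
logit = ln(0.9200/0.0800) = 2.4423
θ = b + logit/(1.7·a) = -2.12 + 2.4423/2.8900 = -1.2749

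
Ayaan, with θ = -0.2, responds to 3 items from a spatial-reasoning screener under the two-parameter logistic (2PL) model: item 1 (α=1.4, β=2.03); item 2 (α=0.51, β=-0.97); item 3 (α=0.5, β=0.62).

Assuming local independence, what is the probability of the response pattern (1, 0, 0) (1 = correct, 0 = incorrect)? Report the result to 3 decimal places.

0.010

P(θ) = 1 / (1 + exp(−α(θ − β)))
P_1 = 1/(1+e^{3.1220}) = 0.0422
P_2 = 1/(1+e^{-0.3927}) = 0.5969
P_3 = 1/(1+e^{0.4100}) = 0.3989
L = P_1 × (1−P_2) × (1−P_3) = 0.0422 × 0.4031 × 0.6011 = 0.01023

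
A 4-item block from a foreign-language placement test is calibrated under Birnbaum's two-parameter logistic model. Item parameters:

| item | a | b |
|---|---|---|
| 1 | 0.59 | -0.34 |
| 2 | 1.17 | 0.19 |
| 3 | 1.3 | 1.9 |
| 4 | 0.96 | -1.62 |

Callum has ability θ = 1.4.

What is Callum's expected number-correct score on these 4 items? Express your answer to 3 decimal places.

P(θ) = 1 / (1 + exp(−a(θ − b)))
P_1 = 1/(1+e^{-1.0266}) = 0.7363
P_2 = 1/(1+e^{-1.4157}) = 0.8047
P_3 = 1/(1+e^{0.6500}) = 0.3430
P_4 = 1/(1+e^{-2.8992}) = 0.9478
E[score] = 0.7363 + 0.8047 + 0.3430 + 0.9478 = 2.8317

2.832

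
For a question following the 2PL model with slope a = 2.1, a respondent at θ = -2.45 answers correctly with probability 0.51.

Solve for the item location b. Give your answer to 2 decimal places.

P(θ) = 1 / (1 + exp(−a(θ − b)))
logit(0.51) = ln(0.51/0.49) = 0.0400
b = θ − logit/(a) = -2.45 − 0.0400/2.1000 = -2.4691

-2.47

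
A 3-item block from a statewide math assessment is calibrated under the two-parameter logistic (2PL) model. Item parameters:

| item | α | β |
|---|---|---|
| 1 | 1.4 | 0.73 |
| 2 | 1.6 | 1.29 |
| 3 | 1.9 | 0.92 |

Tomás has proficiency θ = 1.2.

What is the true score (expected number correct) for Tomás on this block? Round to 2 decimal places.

P(θ) = 1 / (1 + exp(−α(θ − β)))
P_1 = 1/(1+e^{-0.6580}) = 0.6588
P_2 = 1/(1+e^{0.1440}) = 0.4641
P_3 = 1/(1+e^{-0.5320}) = 0.6299
E[score] = 0.6588 + 0.4641 + 0.6299 = 1.7528

1.75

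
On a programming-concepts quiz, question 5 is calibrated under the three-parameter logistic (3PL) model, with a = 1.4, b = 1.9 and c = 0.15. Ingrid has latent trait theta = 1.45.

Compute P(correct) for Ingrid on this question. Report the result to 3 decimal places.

0.445

P(theta) = c + (1 − c) · 1 / (1 + exp(−a(theta − b)))
Exponent: 1.4 × (1.45 − 1.9) = -0.6300
1/(1 + e^{0.6300}) = 0.3475
P = 0.15 + 0.85 × 0.3475 = 0.4454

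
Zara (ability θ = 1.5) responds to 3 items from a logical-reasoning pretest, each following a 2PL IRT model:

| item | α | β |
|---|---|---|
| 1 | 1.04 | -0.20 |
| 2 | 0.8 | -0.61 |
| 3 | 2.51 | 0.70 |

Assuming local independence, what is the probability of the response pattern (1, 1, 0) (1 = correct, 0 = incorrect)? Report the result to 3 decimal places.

P(θ) = 1 / (1 + exp(−α(θ − β)))
P_1 = 1/(1+e^{-1.7680}) = 0.8542
P_2 = 1/(1+e^{-1.6880}) = 0.8440
P_3 = 1/(1+e^{-2.0080}) = 0.8816
L = P_1 × P_2 × (1−P_3) = 0.8542 × 0.8440 × 0.1184 = 0.08533

0.085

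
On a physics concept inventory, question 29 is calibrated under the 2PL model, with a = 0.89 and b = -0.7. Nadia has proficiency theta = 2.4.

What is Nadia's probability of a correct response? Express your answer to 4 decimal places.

P(theta) = 1 / (1 + exp(−a(theta − b)))
Exponent: 0.89 × (2.4 − (-0.7)) = 2.7590
1/(1 + e^{-2.7590}) = 0.9404

0.9404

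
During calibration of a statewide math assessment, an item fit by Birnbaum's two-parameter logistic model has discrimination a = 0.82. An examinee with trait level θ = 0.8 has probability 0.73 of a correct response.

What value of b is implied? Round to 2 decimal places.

P(θ) = 1 / (1 + exp(−a(θ − b)))
logit(0.73) = ln(0.73/0.27) = 0.9946
b = θ − logit/(a) = 0.8 − 0.9946/0.8200 = -0.4130

-0.41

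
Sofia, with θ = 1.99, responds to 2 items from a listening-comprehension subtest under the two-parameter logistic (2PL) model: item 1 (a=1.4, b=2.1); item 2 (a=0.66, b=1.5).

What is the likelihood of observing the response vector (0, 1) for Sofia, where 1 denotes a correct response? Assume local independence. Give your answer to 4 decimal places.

P(θ) = 1 / (1 + exp(−a(θ − b)))
P_1 = 1/(1+e^{0.1540}) = 0.4616
P_2 = 1/(1+e^{-0.3234}) = 0.5802
L = (1−P_1) × P_2 = 0.5384 × 0.5802 = 0.31237

0.3124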